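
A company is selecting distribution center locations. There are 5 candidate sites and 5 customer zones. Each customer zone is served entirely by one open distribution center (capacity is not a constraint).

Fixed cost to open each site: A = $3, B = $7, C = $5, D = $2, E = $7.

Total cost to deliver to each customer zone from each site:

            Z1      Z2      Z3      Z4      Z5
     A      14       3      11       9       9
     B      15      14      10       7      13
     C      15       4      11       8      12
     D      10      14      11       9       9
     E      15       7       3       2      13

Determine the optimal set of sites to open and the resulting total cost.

Open A, D and E; minimum total cost 39.

For any fixed open set, each customer zone goes to its cheapest open site; total = fixed + service.
{A, D, E}: Z1→D 10, Z2→A 3, Z3→E 3, Z4→E 2, Z5→A 9. Service 27; fixed 12; total 39.
{D, E}: service 31 + fixed 9 = 40
{A, E}: Z1→A 14, Z2→A 3, Z3→E 3, Z4→E 2, Z5→A 9. Service 31; fixed 10; total 41.
{A, B, C, D, E}: service 27 + fixed 24 = 51
No other subset beats 39.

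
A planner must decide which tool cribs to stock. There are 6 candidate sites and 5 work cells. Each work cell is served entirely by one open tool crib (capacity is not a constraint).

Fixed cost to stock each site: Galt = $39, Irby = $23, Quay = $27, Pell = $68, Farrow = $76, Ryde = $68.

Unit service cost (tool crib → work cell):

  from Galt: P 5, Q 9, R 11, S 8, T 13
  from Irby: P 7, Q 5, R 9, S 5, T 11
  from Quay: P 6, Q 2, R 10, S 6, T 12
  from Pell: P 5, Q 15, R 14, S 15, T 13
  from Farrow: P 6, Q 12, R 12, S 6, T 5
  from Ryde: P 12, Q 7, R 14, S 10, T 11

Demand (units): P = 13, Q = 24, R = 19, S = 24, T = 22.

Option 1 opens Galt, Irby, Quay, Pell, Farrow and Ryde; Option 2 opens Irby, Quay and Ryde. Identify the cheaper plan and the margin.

Option 2 is cheaper by 38.

Option 1: {Galt, Irby, Quay, Pell, Farrow, Ryde}: P→Galt 5·13=65, Q→Quay 2·24=48, R→Irby 9·19=171, S→Irby 5·24=120, T→Farrow 5·22=110. Service 514; fixed 301; total 815.
Option 2: {Irby, Quay, Ryde}: P→Quay 6·13=78, Q→Quay 2·24=48, R→Irby 9·19=171, S→Irby 5·24=120, T→Irby 11·22=242. Service 659; fixed 118; total 777.
Difference: |815 − 777| = 38.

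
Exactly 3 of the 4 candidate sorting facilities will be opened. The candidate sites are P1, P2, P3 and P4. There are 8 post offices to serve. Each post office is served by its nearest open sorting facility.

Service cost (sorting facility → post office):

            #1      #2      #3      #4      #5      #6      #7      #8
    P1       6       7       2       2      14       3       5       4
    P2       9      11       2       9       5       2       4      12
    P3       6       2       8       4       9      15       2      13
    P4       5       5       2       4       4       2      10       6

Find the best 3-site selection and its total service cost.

Choose P1, P3 and P4; total service cost 23.

With exactly 3 open, each post office uses its cheapest among the chosen.
{P1, P3, P4}: #1→P4 5, #2→P3 2, #3→P1 2, #4→P1 2, #5→P4 4, #6→P4 2, #7→P3 2, #8→P1 4. Service cost 23.
{P1, P2, P3}: service cost 25
{P2, P3, P4}: service cost 27
Among all 4 size-3 choices, {P1, P3, P4} is lowest.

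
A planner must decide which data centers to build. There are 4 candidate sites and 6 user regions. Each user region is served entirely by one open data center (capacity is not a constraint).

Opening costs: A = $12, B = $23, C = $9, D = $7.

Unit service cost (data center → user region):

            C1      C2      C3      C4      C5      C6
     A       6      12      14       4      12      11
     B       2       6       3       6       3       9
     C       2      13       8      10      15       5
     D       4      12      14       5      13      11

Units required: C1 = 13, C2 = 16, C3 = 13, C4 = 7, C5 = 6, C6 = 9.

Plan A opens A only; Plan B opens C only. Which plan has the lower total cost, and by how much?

Plan A: {A}: C1→A 6·13=78, C2→A 12·16=192, C3→A 14·13=182, C4→A 4·7=28, C5→A 12·6=72, C6→A 11·9=99. Service 651; fixed 12; total 663.
Plan B: {C}: C1→C 2·13=26, C2→C 13·16=208, C3→C 8·13=104, C4→C 10·7=70, C5→C 15·6=90, C6→C 5·9=45. Service 543; fixed 9; total 552.
Difference: |663 − 552| = 111.

Plan B is cheaper by 111.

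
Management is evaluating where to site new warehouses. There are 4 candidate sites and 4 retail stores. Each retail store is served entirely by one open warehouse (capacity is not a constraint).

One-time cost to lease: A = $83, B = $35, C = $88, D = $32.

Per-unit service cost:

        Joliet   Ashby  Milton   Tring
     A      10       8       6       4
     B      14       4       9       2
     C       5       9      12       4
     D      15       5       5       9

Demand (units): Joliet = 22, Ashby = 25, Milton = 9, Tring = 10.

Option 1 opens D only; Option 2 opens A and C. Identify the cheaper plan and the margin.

Option 1: {D}: Joliet→D 15·22=330, Ashby→D 5·25=125, Milton→D 5·9=45, Tring→D 9·10=90. Service 590; fixed 32; total 622.
Option 2: {A, C}: Joliet→C 5·22=110, Ashby→A 8·25=200, Milton→A 6·9=54, Tring→A 4·10=40. Service 404; fixed 171; total 575.
Difference: |622 − 575| = 47.

Option 2 is cheaper by 47.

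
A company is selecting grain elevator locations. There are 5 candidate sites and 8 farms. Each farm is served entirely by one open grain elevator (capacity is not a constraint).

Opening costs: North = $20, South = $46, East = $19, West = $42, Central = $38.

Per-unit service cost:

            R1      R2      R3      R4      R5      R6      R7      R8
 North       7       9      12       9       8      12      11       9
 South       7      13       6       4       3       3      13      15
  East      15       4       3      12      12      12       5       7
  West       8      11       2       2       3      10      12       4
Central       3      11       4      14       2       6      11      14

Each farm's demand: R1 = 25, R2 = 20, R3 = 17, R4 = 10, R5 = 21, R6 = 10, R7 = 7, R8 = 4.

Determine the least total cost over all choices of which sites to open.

Minimum total cost: 461

For any fixed open set, each farm goes to its cheapest open site; total = fixed + service.
{East, West, Central}: R1→Central 3·25=75, R2→East 4·20=80, R3→West 2·17=34, R4→West 2·10=20, R5→Central 2·21=42, R6→Central 6·10=60, R7→East 5·7=35, R8→West 4·4=16. Service 362; fixed 99; total 461.
{South, East, West, Central}: service 332 + fixed 145 = 477
{North, East, West, Central}: R1→Central 3·25=75, R2→East 4·20=80, R3→West 2·17=34, R4→West 2·10=20, R5→Central 2·21=42, R6→Central 6·10=60, R7→East 5·7=35, R8→West 4·4=16. Service 362; fixed 119; total 481.
{North, South, East, West, Central}: service 332 + fixed 165 = 497
No other subset beats 461.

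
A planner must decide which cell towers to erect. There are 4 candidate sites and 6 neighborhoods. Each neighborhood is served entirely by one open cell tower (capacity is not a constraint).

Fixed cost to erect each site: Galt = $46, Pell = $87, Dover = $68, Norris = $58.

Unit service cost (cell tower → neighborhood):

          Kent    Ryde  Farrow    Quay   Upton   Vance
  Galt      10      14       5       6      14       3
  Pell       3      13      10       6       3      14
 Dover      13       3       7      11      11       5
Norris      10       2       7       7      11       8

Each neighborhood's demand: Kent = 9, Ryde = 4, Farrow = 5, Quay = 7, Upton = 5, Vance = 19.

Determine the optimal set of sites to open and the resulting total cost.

For any fixed open set, each neighborhood goes to its cheapest open site; total = fixed + service.
{Galt, Pell}: Kent→Pell 3·9=27, Ryde→Pell 13·4=52, Farrow→Galt 5·5=25, Quay→Galt 6·7=42, Upton→Pell 3·5=15, Vance→Galt 3·19=57. Service 218; fixed 133; total 351.
{Galt, Pell, Norris}: service 174 + fixed 191 = 365
{Galt, Pell, Dover}: service 178 + fixed 201 = 379
{Galt, Pell, Dover, Norris}: service 174 + fixed 259 = 433
No other subset beats 351.

Open Galt and Pell; minimum total cost 351.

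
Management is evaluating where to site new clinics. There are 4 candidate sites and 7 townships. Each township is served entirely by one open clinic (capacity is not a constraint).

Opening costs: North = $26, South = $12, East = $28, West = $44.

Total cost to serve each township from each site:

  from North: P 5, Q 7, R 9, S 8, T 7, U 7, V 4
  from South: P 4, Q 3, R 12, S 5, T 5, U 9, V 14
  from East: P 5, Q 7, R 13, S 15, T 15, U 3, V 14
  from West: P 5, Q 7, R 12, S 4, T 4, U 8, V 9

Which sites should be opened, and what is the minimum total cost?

Open South only; minimum total cost 64.

For any fixed open set, each township goes to its cheapest open site; total = fixed + service.
{South}: P→South 4, Q→South 3, R→South 12, S→South 5, T→South 5, U→South 9, V→South 14. Service 52; fixed 12; total 64.
{North}: P→North 5, Q→North 7, R→North 9, S→North 8, T→North 7, U→North 7, V→North 4. Service 47; fixed 26; total 73.
{North, South}: P→South 4, Q→South 3, R→North 9, S→South 5, T→South 5, U→North 7, V→North 4. Service 37; fixed 38; total 75.
{North, South, East, West}: P→South 4, Q→South 3, R→North 9, S→West 4, T→West 4, U→East 3, V→North 4. Service 31; fixed 110; total 141.
(All 15 nonempty subsets were checked; South only is lowest.)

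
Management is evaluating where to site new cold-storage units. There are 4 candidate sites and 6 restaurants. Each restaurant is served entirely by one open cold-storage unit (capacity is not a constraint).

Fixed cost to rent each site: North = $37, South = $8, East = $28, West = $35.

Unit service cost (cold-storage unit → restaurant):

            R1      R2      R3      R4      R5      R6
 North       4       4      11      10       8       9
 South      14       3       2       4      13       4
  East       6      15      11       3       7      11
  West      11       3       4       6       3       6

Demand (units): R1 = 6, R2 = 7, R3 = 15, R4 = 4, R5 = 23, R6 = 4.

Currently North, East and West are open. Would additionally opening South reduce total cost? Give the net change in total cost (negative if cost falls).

Yes — net change −30 (cost falls by 30).

Current service cost with {North, East, West}: 210.
Adding South: each restaurant re-picks its cheapest; new service cost 172, saving 38.
Extra fixed cost: 8. Net change = 8 − 38 = -30.
(Totals: 310 → 280.)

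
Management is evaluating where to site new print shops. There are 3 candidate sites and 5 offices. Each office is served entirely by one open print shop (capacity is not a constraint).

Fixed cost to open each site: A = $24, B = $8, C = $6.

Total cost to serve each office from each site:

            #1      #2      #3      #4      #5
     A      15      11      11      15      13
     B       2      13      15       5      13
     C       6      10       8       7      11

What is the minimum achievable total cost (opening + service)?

For any fixed open set, each office goes to its cheapest open site; total = fixed + service.
{C}: #1→C 6, #2→C 10, #3→C 8, #4→C 7, #5→C 11. Service 42; fixed 6; total 48.
{B, C}: service 36 + fixed 14 = 50
{B}: service 48 + fixed 8 = 56
{A, B, C}: #1→B 2, #2→C 10, #3→C 8, #4→B 5, #5→C 11. Service 36; fixed 38; total 74.
No other subset beats 48.

Minimum total cost: 48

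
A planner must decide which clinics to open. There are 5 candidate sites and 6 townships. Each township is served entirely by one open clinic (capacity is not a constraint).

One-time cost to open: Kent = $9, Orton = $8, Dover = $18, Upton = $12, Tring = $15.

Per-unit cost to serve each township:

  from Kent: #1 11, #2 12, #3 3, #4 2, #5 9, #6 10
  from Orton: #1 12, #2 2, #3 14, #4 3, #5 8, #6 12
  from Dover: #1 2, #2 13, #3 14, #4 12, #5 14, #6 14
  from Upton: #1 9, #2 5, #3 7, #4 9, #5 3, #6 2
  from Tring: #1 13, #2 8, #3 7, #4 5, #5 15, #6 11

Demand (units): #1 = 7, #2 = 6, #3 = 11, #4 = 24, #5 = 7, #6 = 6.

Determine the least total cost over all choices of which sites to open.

Minimum total cost: 187

For any fixed open set, each township goes to its cheapest open site; total = fixed + service.
{Kent, Orton, Dover, Upton}: #1→Dover 2·7=14, #2→Orton 2·6=12, #3→Kent 3·11=33, #4→Kent 2·24=48, #5→Upton 3·7=21, #6→Upton 2·6=12. Service 140; fixed 47; total 187.
{Kent, Dover, Upton}: #1→Dover 2·7=14, #2→Upton 5·6=30, #3→Kent 3·11=33, #4→Kent 2·24=48, #5→Upton 3·7=21, #6→Upton 2·6=12. Service 158; fixed 39; total 197.
{Kent, Orton, Dover, Upton, Tring}: service 140 + fixed 62 = 202
{Orton}: service 450 + fixed 8 = 458
No other subset beats 187.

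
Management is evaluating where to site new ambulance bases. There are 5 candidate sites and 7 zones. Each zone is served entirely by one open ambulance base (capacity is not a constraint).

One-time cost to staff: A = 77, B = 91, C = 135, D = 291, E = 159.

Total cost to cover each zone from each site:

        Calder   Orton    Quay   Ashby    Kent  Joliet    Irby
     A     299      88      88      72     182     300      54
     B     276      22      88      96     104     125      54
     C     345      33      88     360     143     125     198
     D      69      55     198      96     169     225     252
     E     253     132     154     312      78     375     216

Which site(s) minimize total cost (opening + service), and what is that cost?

For any fixed open set, each zone goes to its cheapest open site; total = fixed + service.
{B}: Calder→B 276, Orton→B 22, Quay→B 88, Ashby→B 96, Kent→B 104, Joliet→B 125, Irby→B 54. Service 765; fixed 91; total 856.
{A, B}: service 741 + fixed 168 = 909
{B, D}: service 558 + fixed 382 = 940
{A, B, C, D, E}: Calder→D 69, Orton→B 22, Quay→A 88, Ashby→A 72, Kent→E 78, Joliet→B 125, Irby→A 54. Service 508; fixed 753; total 1261.
No other subset beats 856.

Open B only; minimum total cost 856.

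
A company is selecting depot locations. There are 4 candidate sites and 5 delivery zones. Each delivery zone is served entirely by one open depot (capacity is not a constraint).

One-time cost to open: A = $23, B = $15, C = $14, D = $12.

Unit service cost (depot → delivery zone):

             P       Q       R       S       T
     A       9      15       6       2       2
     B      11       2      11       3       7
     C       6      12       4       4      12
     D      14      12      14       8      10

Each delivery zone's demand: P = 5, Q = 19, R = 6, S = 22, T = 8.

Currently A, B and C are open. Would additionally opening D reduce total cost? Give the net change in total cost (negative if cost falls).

Current service cost with {A, B, C}: 152.
Adding D: each delivery zone re-picks its cheapest; new service cost 152, saving 0.
Extra fixed cost: 12. Net change = 12 − 0 = 12.
(Totals: 204 → 216.)

No — net change +12 (cost rises by 12).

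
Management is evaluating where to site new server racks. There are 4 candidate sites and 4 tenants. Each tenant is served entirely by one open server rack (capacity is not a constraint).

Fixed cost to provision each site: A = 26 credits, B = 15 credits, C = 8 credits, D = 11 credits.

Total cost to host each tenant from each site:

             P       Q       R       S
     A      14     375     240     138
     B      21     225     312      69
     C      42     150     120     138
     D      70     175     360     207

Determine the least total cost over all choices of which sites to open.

For any fixed open set, each tenant goes to its cheapest open site; total = fixed + service.
{B, C}: P→B 21, Q→C 150, R→C 120, S→B 69. Service 360; fixed 23; total 383.
{B, C, D}: service 360 + fixed 34 = 394
{A, B, C}: service 353 + fixed 49 = 402
{A, B, C, D}: service 353 + fixed 60 = 413
No other subset beats 383.

Minimum total cost: 383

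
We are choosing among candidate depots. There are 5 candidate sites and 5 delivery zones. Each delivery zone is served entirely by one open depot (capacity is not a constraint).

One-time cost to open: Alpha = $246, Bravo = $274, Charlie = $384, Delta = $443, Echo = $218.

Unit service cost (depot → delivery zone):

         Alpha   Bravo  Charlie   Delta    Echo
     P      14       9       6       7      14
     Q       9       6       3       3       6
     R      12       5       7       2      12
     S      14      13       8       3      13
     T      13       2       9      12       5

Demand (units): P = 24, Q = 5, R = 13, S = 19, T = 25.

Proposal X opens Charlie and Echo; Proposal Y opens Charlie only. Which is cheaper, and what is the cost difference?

Proposal Y is cheaper by 118.

Proposal X: {Charlie, Echo}: P→Charlie 6·24=144, Q→Charlie 3·5=15, R→Charlie 7·13=91, S→Charlie 8·19=152, T→Echo 5·25=125. Service 527; fixed 602; total 1129.
Proposal Y: {Charlie}: P→Charlie 6·24=144, Q→Charlie 3·5=15, R→Charlie 7·13=91, S→Charlie 8·19=152, T→Charlie 9·25=225. Service 627; fixed 384; total 1011.
Difference: |1129 − 1011| = 118.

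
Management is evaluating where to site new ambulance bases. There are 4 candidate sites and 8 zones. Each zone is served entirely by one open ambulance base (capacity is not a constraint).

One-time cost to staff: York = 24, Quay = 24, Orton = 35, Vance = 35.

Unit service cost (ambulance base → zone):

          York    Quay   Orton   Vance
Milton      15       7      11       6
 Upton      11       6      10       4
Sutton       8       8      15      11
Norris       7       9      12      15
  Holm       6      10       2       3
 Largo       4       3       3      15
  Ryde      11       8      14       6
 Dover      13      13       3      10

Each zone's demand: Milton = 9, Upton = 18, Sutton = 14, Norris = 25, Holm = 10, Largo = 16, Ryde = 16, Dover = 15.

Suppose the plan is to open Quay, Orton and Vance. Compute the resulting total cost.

Each zone is assigned to its cheapest site among the open ones.
{Quay, Orton, Vance}: Milton→Vance 6·9=54, Upton→Vance 4·18=72, Sutton→Quay 8·14=112, Norris→Quay 9·25=225, Holm→Orton 2·10=20, Largo→Quay 3·16=48, Ryde→Vance 6·16=96, Dover→Orton 3·15=45. Service 672; fixed 94; total 766.

Total cost: 766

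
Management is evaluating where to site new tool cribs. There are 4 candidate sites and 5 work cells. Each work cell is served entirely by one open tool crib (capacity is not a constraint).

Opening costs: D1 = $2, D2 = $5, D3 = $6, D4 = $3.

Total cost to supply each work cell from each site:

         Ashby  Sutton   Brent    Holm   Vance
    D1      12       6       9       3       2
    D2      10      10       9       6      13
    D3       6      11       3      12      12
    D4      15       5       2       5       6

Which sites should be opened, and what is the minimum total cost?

Open D1 and D3; minimum total cost 28.

For any fixed open set, each work cell goes to its cheapest open site; total = fixed + service.
{D1, D3}: Ashby→D3 6, Sutton→D1 6, Brent→D3 3, Holm→D1 3, Vance→D1 2. Service 20; fixed 8; total 28.
{D1, D3, D4}: service 18 + fixed 11 = 29
{D1, D4}: Ashby→D1 12, Sutton→D4 5, Brent→D4 2, Holm→D1 3, Vance→D1 2. Service 24; fixed 5; total 29.
{D1, D2, D3, D4}: service 18 + fixed 16 = 34
(All 15 nonempty subsets were checked; D1 and D3 is lowest.)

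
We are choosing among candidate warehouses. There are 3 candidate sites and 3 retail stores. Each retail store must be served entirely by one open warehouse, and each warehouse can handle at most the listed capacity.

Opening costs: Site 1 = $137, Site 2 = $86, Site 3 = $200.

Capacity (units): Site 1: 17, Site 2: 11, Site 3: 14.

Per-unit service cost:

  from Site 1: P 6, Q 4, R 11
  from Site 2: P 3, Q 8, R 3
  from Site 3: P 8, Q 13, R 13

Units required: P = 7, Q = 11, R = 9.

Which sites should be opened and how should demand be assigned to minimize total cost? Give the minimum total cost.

Open {Site 1, Site 2}: P→Site 1 6·7=42, Q→Site 2 8·11=88, R→Site 1 11·9=99.
Loads: Site 1 carries 16/17, Site 2 carries 11/11. Service 229; fixed 223; total 452.
Next best feasible plan costs 550.

Minimum total cost: 452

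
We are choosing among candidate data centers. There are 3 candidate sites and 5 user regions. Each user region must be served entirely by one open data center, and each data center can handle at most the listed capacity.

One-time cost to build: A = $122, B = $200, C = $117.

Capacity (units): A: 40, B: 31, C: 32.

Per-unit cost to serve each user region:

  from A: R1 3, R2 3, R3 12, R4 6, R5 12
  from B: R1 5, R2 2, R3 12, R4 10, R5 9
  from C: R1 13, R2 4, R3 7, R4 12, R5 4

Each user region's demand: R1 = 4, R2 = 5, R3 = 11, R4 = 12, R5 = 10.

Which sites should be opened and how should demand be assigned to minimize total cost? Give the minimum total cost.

Open {A, C}: R1→A 3·4=12, R2→A 3·5=15, R3→C 7·11=77, R4→A 6·12=72, R5→C 4·10=40.
Loads: A carries 21/40, C carries 21/32. Service 216; fixed 239; total 455.
Next best feasible plan costs 460.

Minimum total cost: 455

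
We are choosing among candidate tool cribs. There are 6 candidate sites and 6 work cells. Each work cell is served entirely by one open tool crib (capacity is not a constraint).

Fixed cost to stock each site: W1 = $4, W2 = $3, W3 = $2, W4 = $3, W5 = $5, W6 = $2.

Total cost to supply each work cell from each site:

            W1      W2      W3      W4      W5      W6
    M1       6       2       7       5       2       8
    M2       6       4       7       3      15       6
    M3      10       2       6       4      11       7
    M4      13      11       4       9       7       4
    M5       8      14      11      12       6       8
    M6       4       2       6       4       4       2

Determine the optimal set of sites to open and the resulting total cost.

For any fixed open set, each work cell goes to its cheapest open site; total = fixed + service.
{W2, W6}: M1→W2 2, M2→W2 4, M3→W2 2, M4→W6 4, M5→W6 8, M6→W2 2. Service 22; fixed 5; total 27.
{W2, W3, W6}: M1→W2 2, M2→W2 4, M3→W2 2, M4→W3 4, M5→W6 8, M6→W2 2. Service 22; fixed 7; total 29.
{W2, W4, W6}: service 21 + fixed 8 = 29
{W1, W2, W3, W4, W5, W6}: service 19 + fixed 19 = 38
No other subset beats 27.

Open W2 and W6; minimum total cost 27.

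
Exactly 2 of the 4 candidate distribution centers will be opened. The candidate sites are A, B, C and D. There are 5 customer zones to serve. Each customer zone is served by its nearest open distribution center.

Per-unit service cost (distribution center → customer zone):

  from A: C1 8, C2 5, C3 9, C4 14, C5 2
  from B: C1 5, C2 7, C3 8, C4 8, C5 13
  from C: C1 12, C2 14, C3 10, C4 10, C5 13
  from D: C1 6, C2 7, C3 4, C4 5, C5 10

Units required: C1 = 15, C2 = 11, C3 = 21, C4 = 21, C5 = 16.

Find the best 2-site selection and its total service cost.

With exactly 2 open, each customer zone uses its cheapest among the chosen.
{A, D}: C1→D 6·15=90, C2→A 5·11=55, C3→D 4·21=84, C4→D 5·21=105, C5→A 2·16=32. Service cost 366.
{A, B}: service cost 498
{B, D}: service cost 501
Among all 6 size-2 choices, {A, D} is lowest.

Choose A and D; total service cost 366.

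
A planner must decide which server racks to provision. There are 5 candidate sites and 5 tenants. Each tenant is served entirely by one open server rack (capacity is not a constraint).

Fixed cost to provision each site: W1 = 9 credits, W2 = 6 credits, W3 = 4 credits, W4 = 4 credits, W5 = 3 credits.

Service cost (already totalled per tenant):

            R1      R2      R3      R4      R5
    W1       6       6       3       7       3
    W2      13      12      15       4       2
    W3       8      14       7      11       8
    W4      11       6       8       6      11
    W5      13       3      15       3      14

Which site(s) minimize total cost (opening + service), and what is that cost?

Open W1 and W5; minimum total cost 30.

For any fixed open set, each tenant goes to its cheapest open site; total = fixed + service.
{W1, W5}: R1→W1 6, R2→W5 3, R3→W1 3, R4→W5 3, R5→W1 3. Service 18; fixed 12; total 30.
{W1}: service 25 + fixed 9 = 34
{W1, W3, W5}: R1→W1 6, R2→W5 3, R3→W1 3, R4→W5 3, R5→W1 3. Service 18; fixed 16; total 34.
{W1, W2, W3, W4, W5}: service 17 + fixed 26 = 43
No other subset beats 30.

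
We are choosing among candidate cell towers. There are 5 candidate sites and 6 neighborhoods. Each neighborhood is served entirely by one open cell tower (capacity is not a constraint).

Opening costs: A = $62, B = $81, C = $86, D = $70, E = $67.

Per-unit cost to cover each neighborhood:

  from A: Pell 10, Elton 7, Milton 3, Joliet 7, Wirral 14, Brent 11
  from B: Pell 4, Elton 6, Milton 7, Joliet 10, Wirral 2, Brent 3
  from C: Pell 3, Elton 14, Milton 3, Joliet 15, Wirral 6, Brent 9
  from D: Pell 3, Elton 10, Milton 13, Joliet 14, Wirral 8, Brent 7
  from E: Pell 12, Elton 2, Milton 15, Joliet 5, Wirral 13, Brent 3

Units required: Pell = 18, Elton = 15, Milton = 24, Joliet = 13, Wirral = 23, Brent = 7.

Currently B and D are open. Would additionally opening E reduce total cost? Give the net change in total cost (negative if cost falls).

Yes — net change −58 (cost falls by 58).

Current service cost with {B, D}: 509.
Adding E: each neighborhood re-picks its cheapest; new service cost 384, saving 125.
Extra fixed cost: 67. Net change = 67 − 125 = -58.
(Totals: 660 → 602.)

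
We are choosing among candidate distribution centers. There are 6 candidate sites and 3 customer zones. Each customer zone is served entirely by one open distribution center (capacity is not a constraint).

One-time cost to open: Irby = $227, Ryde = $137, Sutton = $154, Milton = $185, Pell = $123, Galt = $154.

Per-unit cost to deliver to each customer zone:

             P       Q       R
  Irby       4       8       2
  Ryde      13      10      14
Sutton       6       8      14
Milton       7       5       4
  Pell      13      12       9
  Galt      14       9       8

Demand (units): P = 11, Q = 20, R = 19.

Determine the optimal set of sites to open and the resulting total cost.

Open Milton only; minimum total cost 438.

For any fixed open set, each customer zone goes to its cheapest open site; total = fixed + service.
{Milton}: P→Milton 7·11=77, Q→Milton 5·20=100, R→Milton 4·19=76. Service 253; fixed 185; total 438.
{Irby}: service 242 + fixed 227 = 469
{Milton, Pell}: P→Milton 7·11=77, Q→Milton 5·20=100, R→Milton 4·19=76. Service 253; fixed 308; total 561.
{Irby, Ryde, Sutton, Milton, Pell, Galt}: service 182 + fixed 980 = 1162
No other subset beats 438.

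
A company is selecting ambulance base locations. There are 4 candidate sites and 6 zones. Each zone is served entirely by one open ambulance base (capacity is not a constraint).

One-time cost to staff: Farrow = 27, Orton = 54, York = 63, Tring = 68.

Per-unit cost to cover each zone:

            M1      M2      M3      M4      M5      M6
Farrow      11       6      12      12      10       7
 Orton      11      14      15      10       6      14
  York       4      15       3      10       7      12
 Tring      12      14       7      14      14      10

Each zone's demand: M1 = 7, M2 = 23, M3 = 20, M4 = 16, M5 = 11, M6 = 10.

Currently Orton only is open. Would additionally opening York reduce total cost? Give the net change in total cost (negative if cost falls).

Yes — net change −246 (cost falls by 246).

Current service cost with {Orton}: 1065.
Adding York: each zone re-picks its cheapest; new service cost 756, saving 309.
Extra fixed cost: 63. Net change = 63 − 309 = -246.
(Totals: 1119 → 873.)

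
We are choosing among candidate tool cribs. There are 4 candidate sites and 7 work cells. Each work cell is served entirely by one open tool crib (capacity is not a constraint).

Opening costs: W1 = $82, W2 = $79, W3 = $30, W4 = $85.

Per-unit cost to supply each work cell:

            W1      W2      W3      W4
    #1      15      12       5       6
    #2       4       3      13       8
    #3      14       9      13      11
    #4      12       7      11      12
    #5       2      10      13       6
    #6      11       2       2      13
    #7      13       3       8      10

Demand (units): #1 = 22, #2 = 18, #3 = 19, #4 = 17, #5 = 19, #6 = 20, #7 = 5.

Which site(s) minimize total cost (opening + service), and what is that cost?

For any fixed open set, each work cell goes to its cheapest open site; total = fixed + service.
{W1, W2, W3}: #1→W3 5·22=110, #2→W2 3·18=54, #3→W2 9·19=171, #4→W2 7·17=119, #5→W1 2·19=38, #6→W2 2·20=40, #7→W2 3·5=15. Service 547; fixed 191; total 738.
{W2, W3}: #1→W3 5·22=110, #2→W2 3·18=54, #3→W2 9·19=171, #4→W2 7·17=119, #5→W2 10·19=190, #6→W2 2·20=40, #7→W2 3·5=15. Service 699; fixed 109; total 808.
{W2, W4}: service 645 + fixed 164 = 809
{W1, W2, W3, W4}: service 547 + fixed 276 = 823
(All 15 nonempty subsets were checked; W1, W2 and W3 is lowest.)

Open W1, W2 and W3; minimum total cost 738.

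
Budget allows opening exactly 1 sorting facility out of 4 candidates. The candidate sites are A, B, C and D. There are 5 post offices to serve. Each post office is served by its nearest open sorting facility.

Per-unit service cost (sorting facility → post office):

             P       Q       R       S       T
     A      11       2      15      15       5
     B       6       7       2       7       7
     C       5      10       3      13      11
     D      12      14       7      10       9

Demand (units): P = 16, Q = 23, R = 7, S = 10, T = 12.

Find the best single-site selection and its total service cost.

Choose B only; total service cost 425.

With exactly 1 open, each post office uses its cheapest among the chosen.
{B}: P→B 6·16=96, Q→B 7·23=161, R→B 2·7=14, S→B 7·10=70, T→B 7·12=84. Service cost 425.
{A}: service cost 537
{C}: service cost 593
Among all 4 size-1 choices, {B} is lowest.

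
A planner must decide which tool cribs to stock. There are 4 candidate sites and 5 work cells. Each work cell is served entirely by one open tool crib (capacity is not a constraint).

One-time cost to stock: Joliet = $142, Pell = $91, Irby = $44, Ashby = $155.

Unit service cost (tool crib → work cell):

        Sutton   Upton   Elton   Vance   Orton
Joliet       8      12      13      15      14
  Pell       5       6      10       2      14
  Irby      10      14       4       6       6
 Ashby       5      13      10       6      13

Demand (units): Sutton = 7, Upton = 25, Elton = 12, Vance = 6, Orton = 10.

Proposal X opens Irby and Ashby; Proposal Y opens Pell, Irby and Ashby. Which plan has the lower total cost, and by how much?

Proposal Y is cheaper by 108.

Proposal X: {Irby, Ashby}: Sutton→Ashby 5·7=35, Upton→Ashby 13·25=325, Elton→Irby 4·12=48, Vance→Irby 6·6=36, Orton→Irby 6·10=60. Service 504; fixed 199; total 703.
Proposal Y: {Pell, Irby, Ashby}: Sutton→Pell 5·7=35, Upton→Pell 6·25=150, Elton→Irby 4·12=48, Vance→Pell 2·6=12, Orton→Irby 6·10=60. Service 305; fixed 290; total 595.
Difference: |703 − 595| = 108.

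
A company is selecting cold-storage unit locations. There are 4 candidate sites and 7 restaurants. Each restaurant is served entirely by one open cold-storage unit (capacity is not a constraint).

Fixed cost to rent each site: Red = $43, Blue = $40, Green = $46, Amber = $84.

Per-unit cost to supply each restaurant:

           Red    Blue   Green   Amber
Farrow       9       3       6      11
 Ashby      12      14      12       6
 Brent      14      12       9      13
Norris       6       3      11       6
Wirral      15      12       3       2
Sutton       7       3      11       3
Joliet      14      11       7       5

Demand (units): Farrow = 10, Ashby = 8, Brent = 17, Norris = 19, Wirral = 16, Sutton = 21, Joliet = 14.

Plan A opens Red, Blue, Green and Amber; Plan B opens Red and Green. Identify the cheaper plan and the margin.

Plan A is cheaper by 139.

Plan A: {Red, Blue, Green, Amber}: Farrow→Blue 3·10=30, Ashby→Amber 6·8=48, Brent→Green 9·17=153, Norris→Blue 3·19=57, Wirral→Amber 2·16=32, Sutton→Blue 3·21=63, Joliet→Amber 5·14=70. Service 453; fixed 213; total 666.
Plan B: {Red, Green}: Farrow→Green 6·10=60, Ashby→Red 12·8=96, Brent→Green 9·17=153, Norris→Red 6·19=114, Wirral→Green 3·16=48, Sutton→Red 7·21=147, Joliet→Green 7·14=98. Service 716; fixed 89; total 805.
Difference: |666 − 805| = 139.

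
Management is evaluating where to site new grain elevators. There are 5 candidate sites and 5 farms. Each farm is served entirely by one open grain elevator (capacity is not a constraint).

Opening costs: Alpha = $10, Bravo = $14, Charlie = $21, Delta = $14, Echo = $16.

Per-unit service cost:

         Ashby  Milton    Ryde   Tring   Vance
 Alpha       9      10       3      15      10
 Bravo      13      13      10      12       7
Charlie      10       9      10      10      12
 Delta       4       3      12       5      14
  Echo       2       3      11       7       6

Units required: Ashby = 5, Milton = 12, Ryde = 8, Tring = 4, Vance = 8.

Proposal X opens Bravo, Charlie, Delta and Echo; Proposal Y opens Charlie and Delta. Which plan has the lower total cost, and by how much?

Proposal X is cheaper by 28.

Proposal X: {Bravo, Charlie, Delta, Echo}: Ashby→Echo 2·5=10, Milton→Delta 3·12=36, Ryde→Bravo 10·8=80, Tring→Delta 5·4=20, Vance→Echo 6·8=48. Service 194; fixed 65; total 259.
Proposal Y: {Charlie, Delta}: Ashby→Delta 4·5=20, Milton→Delta 3·12=36, Ryde→Charlie 10·8=80, Tring→Delta 5·4=20, Vance→Charlie 12·8=96. Service 252; fixed 35; total 287.
Difference: |259 − 287| = 28.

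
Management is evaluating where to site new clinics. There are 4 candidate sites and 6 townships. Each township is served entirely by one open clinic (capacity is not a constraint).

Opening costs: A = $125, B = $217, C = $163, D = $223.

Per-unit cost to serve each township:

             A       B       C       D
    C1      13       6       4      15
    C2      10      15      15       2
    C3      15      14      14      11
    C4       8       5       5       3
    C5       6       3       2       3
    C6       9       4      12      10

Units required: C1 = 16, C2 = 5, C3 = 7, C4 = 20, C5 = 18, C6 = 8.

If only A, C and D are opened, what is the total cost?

Each township is assigned to its cheapest site among the open ones.
{A, C, D}: C1→C 4·16=64, C2→D 2·5=10, C3→D 11·7=77, C4→D 3·20=60, C5→C 2·18=36, C6→A 9·8=72. Service 319; fixed 511; total 830.

Total cost: 830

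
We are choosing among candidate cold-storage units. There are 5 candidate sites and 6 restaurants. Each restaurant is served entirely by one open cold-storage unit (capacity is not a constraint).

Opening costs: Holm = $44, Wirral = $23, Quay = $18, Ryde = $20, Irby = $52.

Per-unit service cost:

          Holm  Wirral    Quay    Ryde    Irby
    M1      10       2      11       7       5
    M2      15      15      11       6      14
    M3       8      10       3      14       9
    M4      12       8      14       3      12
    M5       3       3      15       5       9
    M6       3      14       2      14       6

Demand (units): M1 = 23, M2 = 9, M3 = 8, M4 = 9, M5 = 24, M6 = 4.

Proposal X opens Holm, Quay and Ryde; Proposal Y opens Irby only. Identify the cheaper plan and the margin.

Proposal X is cheaper by 285.

Proposal X: {Holm, Quay, Ryde}: M1→Ryde 7·23=161, M2→Ryde 6·9=54, M3→Quay 3·8=24, M4→Ryde 3·9=27, M5→Holm 3·24=72, M6→Quay 2·4=8. Service 346; fixed 82; total 428.
Proposal Y: {Irby}: M1→Irby 5·23=115, M2→Irby 14·9=126, M3→Irby 9·8=72, M4→Irby 12·9=108, M5→Irby 9·24=216, M6→Irby 6·4=24. Service 661; fixed 52; total 713.
Difference: |428 − 713| = 285.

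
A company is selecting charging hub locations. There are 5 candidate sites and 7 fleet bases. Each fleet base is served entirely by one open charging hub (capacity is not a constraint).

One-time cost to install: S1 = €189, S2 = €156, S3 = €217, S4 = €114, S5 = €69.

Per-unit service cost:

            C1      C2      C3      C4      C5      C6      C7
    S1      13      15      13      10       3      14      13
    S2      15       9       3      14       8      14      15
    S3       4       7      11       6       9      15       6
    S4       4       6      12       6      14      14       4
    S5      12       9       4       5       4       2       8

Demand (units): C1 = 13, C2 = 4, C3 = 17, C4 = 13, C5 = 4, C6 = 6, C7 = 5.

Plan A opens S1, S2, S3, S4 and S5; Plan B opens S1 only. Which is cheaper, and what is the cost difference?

Plan B is cheaper by 51.

Plan A: {S1, S2, S3, S4, S5}: C1→S3 4·13=52, C2→S4 6·4=24, C3→S2 3·17=51, C4→S5 5·13=65, C5→S1 3·4=12, C6→S5 2·6=12, C7→S4 4·5=20. Service 236; fixed 745; total 981.
Plan B: {S1}: C1→S1 13·13=169, C2→S1 15·4=60, C3→S1 13·17=221, C4→S1 10·13=130, C5→S1 3·4=12, C6→S1 14·6=84, C7→S1 13·5=65. Service 741; fixed 189; total 930.
Difference: |981 − 930| = 51.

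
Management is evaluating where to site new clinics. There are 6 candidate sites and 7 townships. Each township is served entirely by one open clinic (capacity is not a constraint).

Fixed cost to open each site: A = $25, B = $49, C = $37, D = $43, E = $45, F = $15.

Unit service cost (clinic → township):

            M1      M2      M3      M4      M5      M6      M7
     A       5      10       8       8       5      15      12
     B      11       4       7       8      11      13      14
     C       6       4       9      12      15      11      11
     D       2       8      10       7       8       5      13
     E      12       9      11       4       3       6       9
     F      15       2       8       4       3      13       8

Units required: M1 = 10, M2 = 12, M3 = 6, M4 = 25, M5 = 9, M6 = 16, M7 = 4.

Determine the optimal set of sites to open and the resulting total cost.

For any fixed open set, each township goes to its cheapest open site; total = fixed + service.
{D, F}: M1→D 2·10=20, M2→F 2·12=24, M3→F 8·6=48, M4→F 4·25=100, M5→F 3·9=27, M6→D 5·16=80, M7→F 8·4=32. Service 331; fixed 58; total 389.
{A, D, F}: service 331 + fixed 83 = 414
{C, D, F}: service 331 + fixed 95 = 426
{A, B, C, D, E, F}: M1→D 2·10=20, M2→F 2·12=24, M3→B 7·6=42, M4→E 4·25=100, M5→E 3·9=27, M6→D 5·16=80, M7→F 8·4=32. Service 325; fixed 214; total 539.
No other subset beats 389.

Open D and F; minimum total cost 389.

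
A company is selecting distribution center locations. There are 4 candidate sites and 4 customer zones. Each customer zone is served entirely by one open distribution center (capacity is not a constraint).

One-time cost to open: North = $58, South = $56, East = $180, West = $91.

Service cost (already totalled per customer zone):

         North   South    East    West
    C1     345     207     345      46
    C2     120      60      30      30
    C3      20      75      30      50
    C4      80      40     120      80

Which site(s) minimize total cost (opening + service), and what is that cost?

For any fixed open set, each customer zone goes to its cheapest open site; total = fixed + service.
{West}: C1→West 46, C2→West 30, C3→West 50, C4→West 80. Service 206; fixed 91; total 297.
{South, West}: C1→West 46, C2→West 30, C3→West 50, C4→South 40. Service 166; fixed 147; total 313.
{North, West}: service 176 + fixed 149 = 325
{North, South, East, West}: service 136 + fixed 385 = 521
No other subset beats 297.

Open West only; minimum total cost 297.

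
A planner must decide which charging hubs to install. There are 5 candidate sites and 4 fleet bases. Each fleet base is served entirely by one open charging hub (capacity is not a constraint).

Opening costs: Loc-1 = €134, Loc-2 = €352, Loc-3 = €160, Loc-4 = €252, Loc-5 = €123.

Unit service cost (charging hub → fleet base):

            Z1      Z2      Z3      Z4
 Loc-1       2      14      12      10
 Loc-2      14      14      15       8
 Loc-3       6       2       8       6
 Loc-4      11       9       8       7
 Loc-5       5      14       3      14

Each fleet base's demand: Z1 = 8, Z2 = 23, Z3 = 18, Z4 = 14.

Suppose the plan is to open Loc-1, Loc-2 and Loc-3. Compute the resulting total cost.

Total cost: 936

Each fleet base is assigned to its cheapest site among the open ones.
{Loc-1, Loc-2, Loc-3}: Z1→Loc-1 2·8=16, Z2→Loc-3 2·23=46, Z3→Loc-3 8·18=144, Z4→Loc-3 6·14=84. Service 290; fixed 646; total 936.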